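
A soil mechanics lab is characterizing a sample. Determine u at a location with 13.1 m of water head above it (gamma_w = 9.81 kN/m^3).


Using u = gamma_w * h_w
u = 9.81 * 13.1
u = 128.51 kPa


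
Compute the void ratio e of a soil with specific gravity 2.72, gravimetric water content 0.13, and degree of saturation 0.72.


Using the relation e = Gs * w / S
e = 2.72 * 0.13 / 0.72
e = 0.4911


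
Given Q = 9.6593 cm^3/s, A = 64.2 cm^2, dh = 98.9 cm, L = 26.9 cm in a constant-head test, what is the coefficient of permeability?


Compute hydraulic gradient:
i = dh / L = 98.9 / 26.9 = 3.67658
Then apply Darcy's law:
k = Q / (A * i)
k = 9.6593 / (64.2 * 3.67658)
k = 9.6593 / 236.036
k = 0.040923 cm/s


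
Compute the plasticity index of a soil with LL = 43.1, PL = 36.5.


Using PI = LL - PL
PI = 43.1 - 36.5
PI = 6.6


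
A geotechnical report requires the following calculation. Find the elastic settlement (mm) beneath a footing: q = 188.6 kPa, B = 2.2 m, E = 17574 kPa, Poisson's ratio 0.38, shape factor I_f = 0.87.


Result: 17.575 mm

Derivation:
Using Se = q * B * (1 - nu^2) * I_f / E
1 - nu^2 = 1 - 0.38^2 = 0.8556
Se = 188.6 * 2.2 * 0.8556 * 0.87 / 17574
Se = 0.017575 m
Convert to mm: Se = 0.017575 * 1000 = 17.575 mm


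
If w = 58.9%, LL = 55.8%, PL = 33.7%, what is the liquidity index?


First compute the plasticity index:
PI = LL - PL = 55.8 - 33.7 = 22.1
Then compute the liquidity index:
LI = (w - PL) / PI
LI = (58.9 - 33.7) / 22.1
LI = 1.14


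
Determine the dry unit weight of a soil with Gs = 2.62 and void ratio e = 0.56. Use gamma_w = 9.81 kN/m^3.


Using gamma_d = Gs * gamma_w / (1 + e)
gamma_d = 2.62 * 9.81 / (1 + 0.56)
gamma_d = 2.62 * 9.81 / 1.56
gamma_d = 16.476 kN/m^3


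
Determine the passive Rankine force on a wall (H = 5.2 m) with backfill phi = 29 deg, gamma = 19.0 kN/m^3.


Result: 740.34 kN/m

Derivation:
Compute passive earth pressure coefficient:
Kp = tan^2(45 + phi/2) = tan^2(59.5) = 2.88206
Compute passive force:
Pp = 0.5 * Kp * gamma * H^2
Pp = 0.5 * 2.88206 * 19.0 * 5.2^2
Pp = 740.34 kN/m


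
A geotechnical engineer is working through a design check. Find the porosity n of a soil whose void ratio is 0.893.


Using the relation n = e / (1 + e)
n = 0.893 / (1 + 0.893)
n = 0.893 / 1.893
n = 0.4717


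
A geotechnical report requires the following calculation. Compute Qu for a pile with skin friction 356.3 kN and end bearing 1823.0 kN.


Using Qu = Qf + Qb
Qu = 356.3 + 1823.0
Qu = 2179.3 kN


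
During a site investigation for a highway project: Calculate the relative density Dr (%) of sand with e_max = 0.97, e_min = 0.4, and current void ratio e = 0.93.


Using Dr = (e_max - e) / (e_max - e_min) * 100
e_max - e = 0.97 - 0.93 = 0.04
e_max - e_min = 0.97 - 0.4 = 0.57
Dr = 0.04 / 0.57 * 100
Dr = 7.02 %


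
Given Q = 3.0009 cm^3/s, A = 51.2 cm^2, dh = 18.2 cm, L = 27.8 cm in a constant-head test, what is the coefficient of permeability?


Result: 0.089527 cm/s

Derivation:
Compute hydraulic gradient:
i = dh / L = 18.2 / 27.8 = 0.654676
Then apply Darcy's law:
k = Q / (A * i)
k = 3.0009 / (51.2 * 0.654676)
k = 3.0009 / 33.5194
k = 0.089527 cm/s


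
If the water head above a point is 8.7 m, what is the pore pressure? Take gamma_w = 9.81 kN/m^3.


Using u = gamma_w * h_w
u = 9.81 * 8.7
u = 85.35 kPa


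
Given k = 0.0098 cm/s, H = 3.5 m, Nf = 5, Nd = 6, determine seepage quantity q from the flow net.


Convert k to m/s for unit consistency with H:
k = 0.0098 cm/s = 0.0098 / 100 m/s = 9.8e-05 m/s
Using q = k * H * Nf / Nd
Nf / Nd = 5 / 6 = 0.8333
q = 9.8e-05 * 3.5 * 0.8333
q = 0.0002858 m^3/s per m


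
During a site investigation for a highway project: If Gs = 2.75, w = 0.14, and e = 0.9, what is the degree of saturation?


Using S = Gs * w / e
S = 2.75 * 0.14 / 0.9
S = 0.4278


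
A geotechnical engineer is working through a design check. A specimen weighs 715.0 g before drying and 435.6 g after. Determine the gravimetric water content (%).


Using w = (m_wet - m_dry) / m_dry * 100
m_wet - m_dry = 715.0 - 435.6 = 279.4 g
w = 279.4 / 435.6 * 100
w = 64.14 %


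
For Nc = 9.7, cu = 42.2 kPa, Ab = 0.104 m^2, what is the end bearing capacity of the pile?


Using Qb = Nc * cu * Ab
Qb = 9.7 * 42.2 * 0.104
Qb = 42.57 kN


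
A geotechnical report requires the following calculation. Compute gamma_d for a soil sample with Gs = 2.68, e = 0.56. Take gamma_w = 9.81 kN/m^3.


Using gamma_d = Gs * gamma_w / (1 + e)
gamma_d = 2.68 * 9.81 / (1 + 0.56)
gamma_d = 2.68 * 9.81 / 1.56
gamma_d = 16.853 kN/m^3


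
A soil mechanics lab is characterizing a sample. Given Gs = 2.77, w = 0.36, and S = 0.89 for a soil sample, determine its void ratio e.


Result: 1.1204

Derivation:
Using the relation e = Gs * w / S
e = 2.77 * 0.36 / 0.89
e = 1.1204


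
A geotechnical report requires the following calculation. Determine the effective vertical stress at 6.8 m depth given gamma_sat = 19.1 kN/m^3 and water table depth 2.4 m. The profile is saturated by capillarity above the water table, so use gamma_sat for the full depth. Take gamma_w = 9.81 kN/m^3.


Total stress = gamma_sat * depth
sigma = 19.1 * 6.8 = 129.88 kPa
Pore water pressure u = gamma_w * (depth - d_wt)
u = 9.81 * (6.8 - 2.4) = 43.164 kPa
Effective stress = sigma - u
sigma' = 129.88 - 43.164 = 86.72 kPa


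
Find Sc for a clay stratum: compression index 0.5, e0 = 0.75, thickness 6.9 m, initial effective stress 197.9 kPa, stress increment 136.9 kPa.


Using Sc = Cc * H / (1 + e0) * log10((sigma0 + delta_sigma) / sigma0)
Stress ratio = (197.9 + 136.9) / 197.9 = 1.69176
log10(1.69176) = 0.22834
Cc * H / (1 + e0) = 0.5 * 6.9 / (1 + 0.75) = 1.97143
Sc = 1.97143 * 0.22834
Sc = 0.4502 m


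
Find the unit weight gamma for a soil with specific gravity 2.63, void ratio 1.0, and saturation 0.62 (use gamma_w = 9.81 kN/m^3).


Using gamma = gamma_w * (Gs + S*e) / (1 + e)
Numerator: Gs + S*e = 2.63 + 0.62*1.0 = 3.25
Denominator: 1 + e = 1 + 1.0 = 2.0
gamma = 9.81 * 3.25 / 2.0
gamma = 15.941 kN/m^3


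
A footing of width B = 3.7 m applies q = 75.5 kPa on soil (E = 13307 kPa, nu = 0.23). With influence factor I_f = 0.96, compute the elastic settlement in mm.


Using Se = q * B * (1 - nu^2) * I_f / E
1 - nu^2 = 1 - 0.23^2 = 0.9471
Se = 75.5 * 3.7 * 0.9471 * 0.96 / 13307
Se = 0.019087 m
Convert to mm: Se = 0.019087 * 1000 = 19.087 mm


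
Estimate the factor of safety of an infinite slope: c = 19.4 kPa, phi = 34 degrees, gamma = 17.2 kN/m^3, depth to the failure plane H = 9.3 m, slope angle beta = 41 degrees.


Using Fs = c / (gamma*H*sin(beta)*cos(beta)) + tan(phi)/tan(beta)
Cohesion contribution = 19.4 / (17.2*9.3*sin(41)*cos(41))
Cohesion contribution = 0.244944
Friction contribution = tan(34)/tan(41) = 0.775933
Fs = 0.244944 + 0.775933
Fs = 1.021


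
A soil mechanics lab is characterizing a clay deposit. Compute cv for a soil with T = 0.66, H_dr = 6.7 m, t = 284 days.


Result: 0.10432 m^2/day

Derivation:
Using cv = T * H_dr^2 / t
H_dr^2 = 6.7^2 = 44.89
cv = 0.66 * 44.89 / 284
cv = 0.10432 m^2/day


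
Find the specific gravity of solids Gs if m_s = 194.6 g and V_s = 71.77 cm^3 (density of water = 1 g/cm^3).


Using Gs = m_s / (V_s * rho_w)
Since rho_w = 1 g/cm^3:
Gs = 194.6 / 71.77
Gs = 2.711


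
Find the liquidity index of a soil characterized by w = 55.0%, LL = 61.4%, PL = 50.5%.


First compute the plasticity index:
PI = LL - PL = 61.4 - 50.5 = 10.9
Then compute the liquidity index:
LI = (w - PL) / PI
LI = (55.0 - 50.5) / 10.9
LI = 0.413


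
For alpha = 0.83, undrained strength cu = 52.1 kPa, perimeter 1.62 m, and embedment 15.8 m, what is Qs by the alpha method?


Using Qs = alpha * cu * perimeter * L
Qs = 0.83 * 52.1 * 1.62 * 15.8
Qs = 1106.85 kN


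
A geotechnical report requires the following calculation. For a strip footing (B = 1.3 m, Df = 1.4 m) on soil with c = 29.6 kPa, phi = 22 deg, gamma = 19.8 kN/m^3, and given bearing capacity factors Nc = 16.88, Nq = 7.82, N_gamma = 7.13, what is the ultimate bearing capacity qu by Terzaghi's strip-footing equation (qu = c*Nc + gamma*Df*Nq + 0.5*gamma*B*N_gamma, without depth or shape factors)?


Result: 808.18 kPa

Derivation:
Compute qu = c*Nc + gamma*Df*Nq + 0.5*gamma*B*N_gamma
Term 1: 29.6 * 16.88 = 499.648
Term 2: 19.8 * 1.4 * 7.82 = 216.7704
Term 3: 0.5 * 19.8 * 1.3 * 7.13 = 91.7631
qu = 499.648 + 216.7704 + 91.7631
qu = 808.18 kPa


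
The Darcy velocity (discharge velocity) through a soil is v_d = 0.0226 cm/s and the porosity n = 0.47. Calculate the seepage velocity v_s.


Using v_s = v_d / n
v_s = 0.0226 / 0.47
v_s = 0.04809 cm/s


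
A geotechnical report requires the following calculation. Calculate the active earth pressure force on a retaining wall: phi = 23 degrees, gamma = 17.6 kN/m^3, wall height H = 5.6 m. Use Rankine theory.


Compute active earth pressure coefficient:
Ka = tan^2(45 - phi/2) = tan^2(33.5) = 0.438092
Compute active force:
Pa = 0.5 * Ka * gamma * H^2
Pa = 0.5 * 0.438092 * 17.6 * 5.6^2
Pa = 120.9 kN/m


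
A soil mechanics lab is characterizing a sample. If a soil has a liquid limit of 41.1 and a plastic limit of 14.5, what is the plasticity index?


Result: 26.6

Derivation:
Using PI = LL - PL
PI = 41.1 - 14.5
PI = 26.6


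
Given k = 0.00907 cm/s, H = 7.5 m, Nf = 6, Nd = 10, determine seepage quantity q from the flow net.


Convert k to m/s for unit consistency with H:
k = 0.00907 cm/s = 0.00907 / 100 m/s = 9.07e-05 m/s
Using q = k * H * Nf / Nd
Nf / Nd = 6 / 10 = 0.6
q = 9.07e-05 * 7.5 * 0.6
q = 0.0004082 m^3/s per m


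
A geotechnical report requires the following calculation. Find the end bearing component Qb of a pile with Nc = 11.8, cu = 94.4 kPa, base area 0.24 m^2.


Result: 267.34 kN

Derivation:
Using Qb = Nc * cu * Ab
Qb = 11.8 * 94.4 * 0.24
Qb = 267.34 kN


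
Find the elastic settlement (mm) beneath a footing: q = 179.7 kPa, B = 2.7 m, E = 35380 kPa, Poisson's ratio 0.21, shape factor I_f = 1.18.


Using Se = q * B * (1 - nu^2) * I_f / E
1 - nu^2 = 1 - 0.21^2 = 0.9559
Se = 179.7 * 2.7 * 0.9559 * 1.18 / 35380
Se = 0.015469 m
Convert to mm: Se = 0.015469 * 1000 = 15.469 mm


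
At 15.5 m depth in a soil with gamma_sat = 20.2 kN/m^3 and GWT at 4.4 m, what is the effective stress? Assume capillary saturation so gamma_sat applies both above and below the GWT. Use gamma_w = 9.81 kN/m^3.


Total stress = gamma_sat * depth
sigma = 20.2 * 15.5 = 313.1 kPa
Pore water pressure u = gamma_w * (depth - d_wt)
u = 9.81 * (15.5 - 4.4) = 108.891 kPa
Effective stress = sigma - u
sigma' = 313.1 - 108.891 = 204.21 kPa


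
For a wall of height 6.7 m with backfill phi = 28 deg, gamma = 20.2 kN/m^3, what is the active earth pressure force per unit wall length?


Compute active earth pressure coefficient:
Ka = tan^2(45 - phi/2) = tan^2(31.0) = 0.361033
Compute active force:
Pa = 0.5 * Ka * gamma * H^2
Pa = 0.5 * 0.361033 * 20.2 * 6.7^2
Pa = 163.69 kN/m


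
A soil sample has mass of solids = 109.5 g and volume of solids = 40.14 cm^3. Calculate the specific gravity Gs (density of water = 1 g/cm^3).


Result: 2.728

Derivation:
Using Gs = m_s / (V_s * rho_w)
Since rho_w = 1 g/cm^3:
Gs = 109.5 / 40.14
Gs = 2.728


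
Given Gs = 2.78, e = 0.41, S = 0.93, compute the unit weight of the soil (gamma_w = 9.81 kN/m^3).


Using gamma = gamma_w * (Gs + S*e) / (1 + e)
Numerator: Gs + S*e = 2.78 + 0.93*0.41 = 3.1613
Denominator: 1 + e = 1 + 0.41 = 1.41
gamma = 9.81 * 3.1613 / 1.41
gamma = 21.995 kN/m^3


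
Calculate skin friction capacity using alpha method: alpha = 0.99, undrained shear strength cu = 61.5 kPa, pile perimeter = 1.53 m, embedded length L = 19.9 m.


Using Qs = alpha * cu * perimeter * L
Qs = 0.99 * 61.5 * 1.53 * 19.9
Qs = 1853.77 kN


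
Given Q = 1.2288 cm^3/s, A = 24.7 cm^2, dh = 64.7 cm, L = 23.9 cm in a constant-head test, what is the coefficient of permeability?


Compute hydraulic gradient:
i = dh / L = 64.7 / 23.9 = 2.70711
Then apply Darcy's law:
k = Q / (A * i)
k = 1.2288 / (24.7 * 2.70711)
k = 1.2288 / 66.8657
k = 0.018377 cm/s


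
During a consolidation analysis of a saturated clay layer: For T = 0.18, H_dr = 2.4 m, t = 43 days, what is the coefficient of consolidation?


Result: 0.02411 m^2/day

Derivation:
Using cv = T * H_dr^2 / t
H_dr^2 = 2.4^2 = 5.76
cv = 0.18 * 5.76 / 43
cv = 0.02411 m^2/day


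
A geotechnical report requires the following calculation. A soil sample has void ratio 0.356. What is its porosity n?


Using the relation n = e / (1 + e)
n = 0.356 / (1 + 0.356)
n = 0.356 / 1.356
n = 0.2625


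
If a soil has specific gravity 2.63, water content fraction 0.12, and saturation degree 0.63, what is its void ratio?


Result: 0.501

Derivation:
Using the relation e = Gs * w / S
e = 2.63 * 0.12 / 0.63
e = 0.501


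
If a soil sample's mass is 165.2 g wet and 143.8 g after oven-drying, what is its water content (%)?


Using w = (m_wet - m_dry) / m_dry * 100
m_wet - m_dry = 165.2 - 143.8 = 21.4 g
w = 21.4 / 143.8 * 100
w = 14.88 %


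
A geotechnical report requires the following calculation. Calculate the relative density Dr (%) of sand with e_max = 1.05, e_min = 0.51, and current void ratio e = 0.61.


Result: 81.48 %

Derivation:
Using Dr = (e_max - e) / (e_max - e_min) * 100
e_max - e = 1.05 - 0.61 = 0.44
e_max - e_min = 1.05 - 0.51 = 0.54
Dr = 0.44 / 0.54 * 100
Dr = 81.48 %


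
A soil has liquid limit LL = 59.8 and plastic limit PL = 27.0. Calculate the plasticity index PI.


Using PI = LL - PL
PI = 59.8 - 27.0
PI = 32.8


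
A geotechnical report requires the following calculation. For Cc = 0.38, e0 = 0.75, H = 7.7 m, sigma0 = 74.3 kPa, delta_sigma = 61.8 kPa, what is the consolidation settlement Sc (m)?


Using Sc = Cc * H / (1 + e0) * log10((sigma0 + delta_sigma) / sigma0)
Stress ratio = (74.3 + 61.8) / 74.3 = 1.83176
log10(1.83176) = 0.262869
Cc * H / (1 + e0) = 0.38 * 7.7 / (1 + 0.75) = 1.672
Sc = 1.672 * 0.262869
Sc = 0.4395 m


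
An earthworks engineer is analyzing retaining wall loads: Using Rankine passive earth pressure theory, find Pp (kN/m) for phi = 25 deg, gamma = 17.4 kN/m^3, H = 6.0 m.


Compute passive earth pressure coefficient:
Kp = tan^2(45 + phi/2) = tan^2(57.5) = 2.463913
Compute passive force:
Pp = 0.5 * Kp * gamma * H^2
Pp = 0.5 * 2.463913 * 17.4 * 6.0^2
Pp = 771.7 kN/m


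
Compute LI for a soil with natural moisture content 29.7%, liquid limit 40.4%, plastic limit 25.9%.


First compute the plasticity index:
PI = LL - PL = 40.4 - 25.9 = 14.5
Then compute the liquidity index:
LI = (w - PL) / PI
LI = (29.7 - 25.9) / 14.5
LI = 0.262


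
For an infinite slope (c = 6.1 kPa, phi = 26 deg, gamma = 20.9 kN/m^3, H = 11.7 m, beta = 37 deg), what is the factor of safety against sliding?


Using Fs = c / (gamma*H*sin(beta)*cos(beta)) + tan(phi)/tan(beta)
Cohesion contribution = 6.1 / (20.9*11.7*sin(37)*cos(37))
Cohesion contribution = 0.0519022
Friction contribution = tan(26)/tan(37) = 0.647243
Fs = 0.0519022 + 0.647243
Fs = 0.699


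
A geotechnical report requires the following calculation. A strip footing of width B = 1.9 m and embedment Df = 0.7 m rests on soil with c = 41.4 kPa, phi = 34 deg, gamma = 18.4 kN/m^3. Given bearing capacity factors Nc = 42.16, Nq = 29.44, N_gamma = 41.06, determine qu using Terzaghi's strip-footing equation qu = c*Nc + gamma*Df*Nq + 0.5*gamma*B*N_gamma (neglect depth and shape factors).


Compute qu = c*Nc + gamma*Df*Nq + 0.5*gamma*B*N_gamma
Term 1: 41.4 * 42.16 = 1745.424
Term 2: 18.4 * 0.7 * 29.44 = 379.1872
Term 3: 0.5 * 18.4 * 1.9 * 41.06 = 717.7288
qu = 1745.424 + 379.1872 + 717.7288
qu = 2842.34 kPa


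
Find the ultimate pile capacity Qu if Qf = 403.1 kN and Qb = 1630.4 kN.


Result: 2033.5 kN

Derivation:
Using Qu = Qf + Qb
Qu = 403.1 + 1630.4
Qu = 2033.5 kN


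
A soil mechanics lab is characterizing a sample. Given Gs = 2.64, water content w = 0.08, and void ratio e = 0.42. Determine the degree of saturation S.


Using S = Gs * w / e
S = 2.64 * 0.08 / 0.42
S = 0.5029


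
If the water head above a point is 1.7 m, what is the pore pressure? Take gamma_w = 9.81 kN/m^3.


Using u = gamma_w * h_w
u = 9.81 * 1.7
u = 16.68 kPa


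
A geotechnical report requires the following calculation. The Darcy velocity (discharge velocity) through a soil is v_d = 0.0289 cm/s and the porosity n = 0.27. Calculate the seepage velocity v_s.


Using v_s = v_d / n
v_s = 0.0289 / 0.27
v_s = 0.10704 cm/s


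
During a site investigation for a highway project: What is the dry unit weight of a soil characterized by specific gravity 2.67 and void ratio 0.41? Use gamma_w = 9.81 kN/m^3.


Using gamma_d = Gs * gamma_w / (1 + e)
gamma_d = 2.67 * 9.81 / (1 + 0.41)
gamma_d = 2.67 * 9.81 / 1.41
gamma_d = 18.576 kN/m^3


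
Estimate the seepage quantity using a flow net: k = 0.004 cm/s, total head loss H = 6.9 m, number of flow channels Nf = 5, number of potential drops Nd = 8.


Convert k to m/s for unit consistency with H:
k = 0.004 cm/s = 0.004 / 100 m/s = 4e-05 m/s
Using q = k * H * Nf / Nd
Nf / Nd = 5 / 8 = 0.625
q = 4e-05 * 6.9 * 0.625
q = 0.0001725 m^3/s per m


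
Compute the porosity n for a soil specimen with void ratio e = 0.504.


Using the relation n = e / (1 + e)
n = 0.504 / (1 + 0.504)
n = 0.504 / 1.504
n = 0.3351


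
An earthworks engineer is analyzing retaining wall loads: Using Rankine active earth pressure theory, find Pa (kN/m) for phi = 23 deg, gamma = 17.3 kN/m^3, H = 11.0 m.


Compute active earth pressure coefficient:
Ka = tan^2(45 - phi/2) = tan^2(33.5) = 0.438092
Compute active force:
Pa = 0.5 * Ka * gamma * H^2
Pa = 0.5 * 0.438092 * 17.3 * 11.0^2
Pa = 458.53 kN/m


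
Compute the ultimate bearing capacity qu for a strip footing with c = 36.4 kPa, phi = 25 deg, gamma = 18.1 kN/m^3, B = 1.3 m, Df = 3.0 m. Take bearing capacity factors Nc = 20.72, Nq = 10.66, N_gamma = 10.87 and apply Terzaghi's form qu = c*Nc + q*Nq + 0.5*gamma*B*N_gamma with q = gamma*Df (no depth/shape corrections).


Result: 1460.93 kPa

Derivation:
Compute qu = c*Nc + gamma*Df*Nq + 0.5*gamma*B*N_gamma
Term 1: 36.4 * 20.72 = 754.208
Term 2: 18.1 * 3.0 * 10.66 = 578.838
Term 3: 0.5 * 18.1 * 1.3 * 10.87 = 127.88555
qu = 754.208 + 578.838 + 127.88555
qu = 1460.93 kPa


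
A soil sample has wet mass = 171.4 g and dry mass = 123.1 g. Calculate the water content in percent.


Using w = (m_wet - m_dry) / m_dry * 100
m_wet - m_dry = 171.4 - 123.1 = 48.3 g
w = 48.3 / 123.1 * 100
w = 39.24 %


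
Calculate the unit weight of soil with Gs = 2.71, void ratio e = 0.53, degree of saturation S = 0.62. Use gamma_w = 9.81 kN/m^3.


Using gamma = gamma_w * (Gs + S*e) / (1 + e)
Numerator: Gs + S*e = 2.71 + 0.62*0.53 = 3.0386
Denominator: 1 + e = 1 + 0.53 = 1.53
gamma = 9.81 * 3.0386 / 1.53
gamma = 19.483 kN/m^3


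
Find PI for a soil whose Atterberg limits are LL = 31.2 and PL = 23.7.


Result: 7.5

Derivation:
Using PI = LL - PL
PI = 31.2 - 23.7
PI = 7.5


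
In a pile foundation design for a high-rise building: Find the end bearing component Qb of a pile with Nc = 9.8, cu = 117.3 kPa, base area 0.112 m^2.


Using Qb = Nc * cu * Ab
Qb = 9.8 * 117.3 * 0.112
Qb = 128.75 kN


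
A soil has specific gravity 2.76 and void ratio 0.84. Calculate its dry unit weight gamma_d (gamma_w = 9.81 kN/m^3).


Using gamma_d = Gs * gamma_w / (1 + e)
gamma_d = 2.76 * 9.81 / (1 + 0.84)
gamma_d = 2.76 * 9.81 / 1.84
gamma_d = 14.715 kN/m^3


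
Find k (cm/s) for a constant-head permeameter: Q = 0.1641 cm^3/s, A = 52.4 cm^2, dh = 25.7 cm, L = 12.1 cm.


Compute hydraulic gradient:
i = dh / L = 25.7 / 12.1 = 2.12397
Then apply Darcy's law:
k = Q / (A * i)
k = 0.1641 / (52.4 * 2.12397)
k = 0.1641 / 111.296
k = 0.001474 cm/s


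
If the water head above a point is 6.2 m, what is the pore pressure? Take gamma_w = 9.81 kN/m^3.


Using u = gamma_w * h_w
u = 9.81 * 6.2
u = 60.82 kPa


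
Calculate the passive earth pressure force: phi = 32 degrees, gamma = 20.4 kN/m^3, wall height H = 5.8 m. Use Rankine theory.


Compute passive earth pressure coefficient:
Kp = tan^2(45 + phi/2) = tan^2(61.0) = 3.254588
Compute passive force:
Pp = 0.5 * Kp * gamma * H^2
Pp = 0.5 * 3.254588 * 20.4 * 5.8^2
Pp = 1116.74 kN/m


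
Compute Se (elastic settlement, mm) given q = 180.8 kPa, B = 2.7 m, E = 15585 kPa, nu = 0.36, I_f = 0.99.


Using Se = q * B * (1 - nu^2) * I_f / E
1 - nu^2 = 1 - 0.36^2 = 0.8704
Se = 180.8 * 2.7 * 0.8704 * 0.99 / 15585
Se = 0.026990 m
Convert to mm: Se = 0.026990 * 1000 = 26.99 mm


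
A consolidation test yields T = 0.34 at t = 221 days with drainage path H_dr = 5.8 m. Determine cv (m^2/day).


Using cv = T * H_dr^2 / t
H_dr^2 = 5.8^2 = 33.64
cv = 0.34 * 33.64 / 221
cv = 0.05175 m^2/day


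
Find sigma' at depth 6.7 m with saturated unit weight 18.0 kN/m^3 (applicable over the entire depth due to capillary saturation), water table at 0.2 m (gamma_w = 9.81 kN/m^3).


Total stress = gamma_sat * depth
sigma = 18.0 * 6.7 = 120.6 kPa
Pore water pressure u = gamma_w * (depth - d_wt)
u = 9.81 * (6.7 - 0.2) = 63.765 kPa
Effective stress = sigma - u
sigma' = 120.6 - 63.765 = 56.84 kPa


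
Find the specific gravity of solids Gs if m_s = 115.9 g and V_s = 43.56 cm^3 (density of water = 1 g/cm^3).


Using Gs = m_s / (V_s * rho_w)
Since rho_w = 1 g/cm^3:
Gs = 115.9 / 43.56
Gs = 2.661


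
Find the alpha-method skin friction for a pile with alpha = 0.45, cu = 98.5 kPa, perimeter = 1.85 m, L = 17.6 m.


Result: 1443.22 kN

Derivation:
Using Qs = alpha * cu * perimeter * L
Qs = 0.45 * 98.5 * 1.85 * 17.6
Qs = 1443.22 kN


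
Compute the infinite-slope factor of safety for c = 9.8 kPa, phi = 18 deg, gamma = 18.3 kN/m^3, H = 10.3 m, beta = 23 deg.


Using Fs = c / (gamma*H*sin(beta)*cos(beta)) + tan(phi)/tan(beta)
Cohesion contribution = 9.8 / (18.3*10.3*sin(23)*cos(23))
Cohesion contribution = 0.144555
Friction contribution = tan(18)/tan(23) = 0.765463
Fs = 0.144555 + 0.765463
Fs = 0.91


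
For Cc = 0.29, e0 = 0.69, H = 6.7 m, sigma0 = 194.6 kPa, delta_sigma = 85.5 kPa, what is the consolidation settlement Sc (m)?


Using Sc = Cc * H / (1 + e0) * log10((sigma0 + delta_sigma) / sigma0)
Stress ratio = (194.6 + 85.5) / 194.6 = 1.43936
log10(1.43936) = 0.15817
Cc * H / (1 + e0) = 0.29 * 6.7 / (1 + 0.69) = 1.1497
Sc = 1.1497 * 0.15817
Sc = 0.1818 m


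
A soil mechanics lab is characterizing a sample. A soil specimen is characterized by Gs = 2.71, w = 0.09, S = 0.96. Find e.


Result: 0.2541

Derivation:
Using the relation e = Gs * w / S
e = 2.71 * 0.09 / 0.96
e = 0.2541


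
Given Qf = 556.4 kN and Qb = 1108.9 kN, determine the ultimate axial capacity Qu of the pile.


Using Qu = Qf + Qb
Qu = 556.4 + 1108.9
Qu = 1665.3 kN


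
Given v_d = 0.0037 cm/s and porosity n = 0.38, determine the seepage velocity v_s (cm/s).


Result: 0.00974 cm/s

Derivation:
Using v_s = v_d / n
v_s = 0.0037 / 0.38
v_s = 0.00974 cm/s


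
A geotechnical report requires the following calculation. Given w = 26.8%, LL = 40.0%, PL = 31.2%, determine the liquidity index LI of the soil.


First compute the plasticity index:
PI = LL - PL = 40.0 - 31.2 = 8.8
Then compute the liquidity index:
LI = (w - PL) / PI
LI = (26.8 - 31.2) / 8.8
LI = -0.5


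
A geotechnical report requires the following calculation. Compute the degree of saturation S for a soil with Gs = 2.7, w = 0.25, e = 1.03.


Using S = Gs * w / e
S = 2.7 * 0.25 / 1.03
S = 0.6553


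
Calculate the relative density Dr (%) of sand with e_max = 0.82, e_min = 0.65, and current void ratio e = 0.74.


Using Dr = (e_max - e) / (e_max - e_min) * 100
e_max - e = 0.82 - 0.74 = 0.08
e_max - e_min = 0.82 - 0.65 = 0.17
Dr = 0.08 / 0.17 * 100
Dr = 47.06 %


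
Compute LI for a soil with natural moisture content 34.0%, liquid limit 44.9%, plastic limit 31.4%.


First compute the plasticity index:
PI = LL - PL = 44.9 - 31.4 = 13.5
Then compute the liquidity index:
LI = (w - PL) / PI
LI = (34.0 - 31.4) / 13.5
LI = 0.193


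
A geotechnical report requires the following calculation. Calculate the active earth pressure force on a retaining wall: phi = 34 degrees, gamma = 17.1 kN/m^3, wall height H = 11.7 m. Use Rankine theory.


Compute active earth pressure coefficient:
Ka = tan^2(45 - phi/2) = tan^2(28.0) = 0.282715
Compute active force:
Pa = 0.5 * Ka * gamma * H^2
Pa = 0.5 * 0.282715 * 17.1 * 11.7^2
Pa = 330.89 kN/m


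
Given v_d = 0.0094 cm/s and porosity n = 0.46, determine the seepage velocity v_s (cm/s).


Using v_s = v_d / n
v_s = 0.0094 / 0.46
v_s = 0.02043 cm/s


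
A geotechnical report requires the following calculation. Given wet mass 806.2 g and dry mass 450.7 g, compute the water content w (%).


Using w = (m_wet - m_dry) / m_dry * 100
m_wet - m_dry = 806.2 - 450.7 = 355.5 g
w = 355.5 / 450.7 * 100
w = 78.88 %


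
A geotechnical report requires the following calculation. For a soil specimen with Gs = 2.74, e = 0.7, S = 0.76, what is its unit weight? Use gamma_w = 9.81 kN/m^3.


Using gamma = gamma_w * (Gs + S*e) / (1 + e)
Numerator: Gs + S*e = 2.74 + 0.76*0.7 = 3.272
Denominator: 1 + e = 1 + 0.7 = 1.7
gamma = 9.81 * 3.272 / 1.7
gamma = 18.881 kN/m^3


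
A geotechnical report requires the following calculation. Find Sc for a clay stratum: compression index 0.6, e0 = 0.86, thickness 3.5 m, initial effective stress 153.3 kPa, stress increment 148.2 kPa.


Using Sc = Cc * H / (1 + e0) * log10((sigma0 + delta_sigma) / sigma0)
Stress ratio = (153.3 + 148.2) / 153.3 = 1.96673
log10(1.96673) = 0.293745
Cc * H / (1 + e0) = 0.6 * 3.5 / (1 + 0.86) = 1.12903
Sc = 1.12903 * 0.293745
Sc = 0.3316 m


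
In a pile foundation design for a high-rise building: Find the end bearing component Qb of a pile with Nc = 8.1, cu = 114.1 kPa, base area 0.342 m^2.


Using Qb = Nc * cu * Ab
Qb = 8.1 * 114.1 * 0.342
Qb = 316.08 kN


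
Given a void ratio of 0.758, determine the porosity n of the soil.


Using the relation n = e / (1 + e)
n = 0.758 / (1 + 0.758)
n = 0.758 / 1.758
n = 0.4312


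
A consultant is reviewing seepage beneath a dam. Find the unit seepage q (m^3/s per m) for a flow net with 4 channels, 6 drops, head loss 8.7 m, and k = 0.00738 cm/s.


Convert k to m/s for unit consistency with H:
k = 0.00738 cm/s = 0.00738 / 100 m/s = 7.38e-05 m/s
Using q = k * H * Nf / Nd
Nf / Nd = 4 / 6 = 0.6667
q = 7.38e-05 * 8.7 * 0.6667
q = 0.000428 m^3/s per m


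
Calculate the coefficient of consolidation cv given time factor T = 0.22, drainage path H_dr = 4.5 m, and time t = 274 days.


Result: 0.01626 m^2/day

Derivation:
Using cv = T * H_dr^2 / t
H_dr^2 = 4.5^2 = 20.25
cv = 0.22 * 20.25 / 274
cv = 0.01626 m^2/day


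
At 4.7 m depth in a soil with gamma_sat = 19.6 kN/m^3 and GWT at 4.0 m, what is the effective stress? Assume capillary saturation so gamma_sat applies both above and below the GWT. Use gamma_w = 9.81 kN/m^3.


Total stress = gamma_sat * depth
sigma = 19.6 * 4.7 = 92.12 kPa
Pore water pressure u = gamma_w * (depth - d_wt)
u = 9.81 * (4.7 - 4.0) = 6.867 kPa
Effective stress = sigma - u
sigma' = 92.12 - 6.867 = 85.25 kPa


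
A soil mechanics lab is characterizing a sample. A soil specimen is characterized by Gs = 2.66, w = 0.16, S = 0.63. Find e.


Using the relation e = Gs * w / S
e = 2.66 * 0.16 / 0.63
e = 0.6756


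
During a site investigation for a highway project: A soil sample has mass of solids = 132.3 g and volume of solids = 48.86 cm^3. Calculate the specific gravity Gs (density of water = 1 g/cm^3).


Using Gs = m_s / (V_s * rho_w)
Since rho_w = 1 g/cm^3:
Gs = 132.3 / 48.86
Gs = 2.708


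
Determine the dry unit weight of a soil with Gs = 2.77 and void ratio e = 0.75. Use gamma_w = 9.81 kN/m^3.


Using gamma_d = Gs * gamma_w / (1 + e)
gamma_d = 2.77 * 9.81 / (1 + 0.75)
gamma_d = 2.77 * 9.81 / 1.75
gamma_d = 15.528 kN/m^3


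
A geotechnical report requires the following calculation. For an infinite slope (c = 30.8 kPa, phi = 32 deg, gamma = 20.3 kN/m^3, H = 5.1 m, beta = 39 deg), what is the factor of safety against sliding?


Result: 1.38

Derivation:
Using Fs = c / (gamma*H*sin(beta)*cos(beta)) + tan(phi)/tan(beta)
Cohesion contribution = 30.8 / (20.3*5.1*sin(39)*cos(39))
Cohesion contribution = 0.608289
Friction contribution = tan(32)/tan(39) = 0.771649
Fs = 0.608289 + 0.771649
Fs = 1.38


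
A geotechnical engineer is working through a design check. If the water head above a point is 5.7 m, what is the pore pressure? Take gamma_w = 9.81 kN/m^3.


Using u = gamma_w * h_w
u = 9.81 * 5.7
u = 55.92 kPa


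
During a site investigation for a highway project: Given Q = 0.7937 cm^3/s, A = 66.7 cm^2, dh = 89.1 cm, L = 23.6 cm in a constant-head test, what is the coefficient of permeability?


Compute hydraulic gradient:
i = dh / L = 89.1 / 23.6 = 3.77542
Then apply Darcy's law:
k = Q / (A * i)
k = 0.7937 / (66.7 * 3.77542)
k = 0.7937 / 251.821
k = 0.003152 cm/s


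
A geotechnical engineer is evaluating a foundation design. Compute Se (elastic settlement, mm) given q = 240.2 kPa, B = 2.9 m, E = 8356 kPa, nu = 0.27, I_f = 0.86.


Using Se = q * B * (1 - nu^2) * I_f / E
1 - nu^2 = 1 - 0.27^2 = 0.9271
Se = 240.2 * 2.9 * 0.9271 * 0.86 / 8356
Se = 0.066466 m
Convert to mm: Se = 0.066466 * 1000 = 66.466 mm


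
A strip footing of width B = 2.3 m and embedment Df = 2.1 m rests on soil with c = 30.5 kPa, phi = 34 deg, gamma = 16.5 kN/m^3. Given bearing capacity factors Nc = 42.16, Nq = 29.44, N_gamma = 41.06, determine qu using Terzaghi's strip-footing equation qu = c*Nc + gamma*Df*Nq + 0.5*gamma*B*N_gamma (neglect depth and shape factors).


Result: 3085.09 kPa

Derivation:
Compute qu = c*Nc + gamma*Df*Nq + 0.5*gamma*B*N_gamma
Term 1: 30.5 * 42.16 = 1285.88
Term 2: 16.5 * 2.1 * 29.44 = 1020.096
Term 3: 0.5 * 16.5 * 2.3 * 41.06 = 779.1135
qu = 1285.88 + 1020.096 + 779.1135
qu = 3085.09 kPa


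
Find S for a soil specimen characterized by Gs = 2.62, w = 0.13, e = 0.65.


Using S = Gs * w / e
S = 2.62 * 0.13 / 0.65
S = 0.524


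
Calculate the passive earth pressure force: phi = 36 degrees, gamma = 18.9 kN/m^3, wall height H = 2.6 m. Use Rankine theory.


Compute passive earth pressure coefficient:
Kp = tan^2(45 + phi/2) = tan^2(63.0) = 3.85184
Compute passive force:
Pp = 0.5 * Kp * gamma * H^2
Pp = 0.5 * 3.85184 * 18.9 * 2.6^2
Pp = 246.06 kN/m


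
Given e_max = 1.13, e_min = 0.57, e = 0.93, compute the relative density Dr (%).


Using Dr = (e_max - e) / (e_max - e_min) * 100
e_max - e = 1.13 - 0.93 = 0.2
e_max - e_min = 1.13 - 0.57 = 0.56
Dr = 0.2 / 0.56 * 100
Dr = 35.71 %


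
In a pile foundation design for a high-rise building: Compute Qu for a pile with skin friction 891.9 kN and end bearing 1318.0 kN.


Using Qu = Qf + Qb
Qu = 891.9 + 1318.0
Qu = 2209.9 kN


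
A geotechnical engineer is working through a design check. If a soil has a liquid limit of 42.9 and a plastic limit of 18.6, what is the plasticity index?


Using PI = LL - PL
PI = 42.9 - 18.6
PI = 24.3


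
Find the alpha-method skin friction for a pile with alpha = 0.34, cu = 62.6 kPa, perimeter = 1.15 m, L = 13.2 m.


Using Qs = alpha * cu * perimeter * L
Qs = 0.34 * 62.6 * 1.15 * 13.2
Qs = 323.09 kN


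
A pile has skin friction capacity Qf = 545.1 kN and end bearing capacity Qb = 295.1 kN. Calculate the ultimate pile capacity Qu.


Using Qu = Qf + Qb
Qu = 545.1 + 295.1
Qu = 840.2 kN


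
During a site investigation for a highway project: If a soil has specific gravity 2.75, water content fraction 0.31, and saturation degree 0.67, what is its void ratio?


Using the relation e = Gs * w / S
e = 2.75 * 0.31 / 0.67
e = 1.2724


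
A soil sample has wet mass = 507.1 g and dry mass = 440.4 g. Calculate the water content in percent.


Using w = (m_wet - m_dry) / m_dry * 100
m_wet - m_dry = 507.1 - 440.4 = 66.7 g
w = 66.7 / 440.4 * 100
w = 15.15 %


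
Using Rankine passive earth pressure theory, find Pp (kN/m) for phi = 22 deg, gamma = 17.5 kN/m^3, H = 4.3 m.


Compute passive earth pressure coefficient:
Kp = tan^2(45 + phi/2) = tan^2(56.0) = 2.197987
Compute passive force:
Pp = 0.5 * Kp * gamma * H^2
Pp = 0.5 * 2.197987 * 17.5 * 4.3^2
Pp = 355.61 kN/m


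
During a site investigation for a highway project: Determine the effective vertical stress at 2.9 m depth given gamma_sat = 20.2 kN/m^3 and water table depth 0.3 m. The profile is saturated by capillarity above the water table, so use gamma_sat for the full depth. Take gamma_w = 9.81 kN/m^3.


Total stress = gamma_sat * depth
sigma = 20.2 * 2.9 = 58.58 kPa
Pore water pressure u = gamma_w * (depth - d_wt)
u = 9.81 * (2.9 - 0.3) = 25.506 kPa
Effective stress = sigma - u
sigma' = 58.58 - 25.506 = 33.07 kPa


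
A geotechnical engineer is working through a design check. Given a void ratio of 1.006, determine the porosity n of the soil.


Result: 0.5015

Derivation:
Using the relation n = e / (1 + e)
n = 1.006 / (1 + 1.006)
n = 1.006 / 2.006
n = 0.5015


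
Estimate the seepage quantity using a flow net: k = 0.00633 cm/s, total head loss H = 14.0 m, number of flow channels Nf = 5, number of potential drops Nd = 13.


Result: 0.0003408 m^3/s per m

Derivation:
Convert k to m/s for unit consistency with H:
k = 0.00633 cm/s = 0.00633 / 100 m/s = 6.33e-05 m/s
Using q = k * H * Nf / Nd
Nf / Nd = 5 / 13 = 0.3846
q = 6.33e-05 * 14.0 * 0.3846
q = 0.0003408 m^3/s per m


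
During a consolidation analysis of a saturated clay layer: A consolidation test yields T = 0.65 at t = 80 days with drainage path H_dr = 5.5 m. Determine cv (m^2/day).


Using cv = T * H_dr^2 / t
H_dr^2 = 5.5^2 = 30.25
cv = 0.65 * 30.25 / 80
cv = 0.24578 m^2/day


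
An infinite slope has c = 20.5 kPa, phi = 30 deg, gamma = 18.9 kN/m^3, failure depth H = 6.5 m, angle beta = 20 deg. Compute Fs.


Using Fs = c / (gamma*H*sin(beta)*cos(beta)) + tan(phi)/tan(beta)
Cohesion contribution = 20.5 / (18.9*6.5*sin(20)*cos(20))
Cohesion contribution = 0.519208
Friction contribution = tan(30)/tan(20) = 1.58626
Fs = 0.519208 + 1.58626
Fs = 2.105


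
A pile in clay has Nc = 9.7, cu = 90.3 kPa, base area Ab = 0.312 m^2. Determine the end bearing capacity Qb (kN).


Using Qb = Nc * cu * Ab
Qb = 9.7 * 90.3 * 0.312
Qb = 273.28 kN


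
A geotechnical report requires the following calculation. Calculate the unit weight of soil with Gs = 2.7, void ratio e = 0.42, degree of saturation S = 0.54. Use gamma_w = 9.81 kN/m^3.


Result: 20.22 kN/m^3

Derivation:
Using gamma = gamma_w * (Gs + S*e) / (1 + e)
Numerator: Gs + S*e = 2.7 + 0.54*0.42 = 2.9268
Denominator: 1 + e = 1 + 0.42 = 1.42
gamma = 9.81 * 2.9268 / 1.42
gamma = 20.22 kN/m^3


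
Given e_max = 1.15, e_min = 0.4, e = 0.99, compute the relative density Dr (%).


Result: 21.33 %

Derivation:
Using Dr = (e_max - e) / (e_max - e_min) * 100
e_max - e = 1.15 - 0.99 = 0.16
e_max - e_min = 1.15 - 0.4 = 0.75
Dr = 0.16 / 0.75 * 100
Dr = 21.33 %


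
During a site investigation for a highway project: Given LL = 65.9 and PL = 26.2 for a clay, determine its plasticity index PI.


Using PI = LL - PL
PI = 65.9 - 26.2
PI = 39.7


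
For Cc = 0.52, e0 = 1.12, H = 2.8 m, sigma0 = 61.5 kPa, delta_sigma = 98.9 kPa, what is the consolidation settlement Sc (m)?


Using Sc = Cc * H / (1 + e0) * log10((sigma0 + delta_sigma) / sigma0)
Stress ratio = (61.5 + 98.9) / 61.5 = 2.60813
log10(2.60813) = 0.416329
Cc * H / (1 + e0) = 0.52 * 2.8 / (1 + 1.12) = 0.686792
Sc = 0.686792 * 0.416329
Sc = 0.2859 m


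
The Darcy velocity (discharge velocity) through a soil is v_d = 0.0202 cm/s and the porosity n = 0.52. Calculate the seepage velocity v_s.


Using v_s = v_d / n
v_s = 0.0202 / 0.52
v_s = 0.03885 cm/s


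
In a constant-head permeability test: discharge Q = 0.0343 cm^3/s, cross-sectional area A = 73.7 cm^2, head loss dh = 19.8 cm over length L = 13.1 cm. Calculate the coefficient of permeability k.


Compute hydraulic gradient:
i = dh / L = 19.8 / 13.1 = 1.51145
Then apply Darcy's law:
k = Q / (A * i)
k = 0.0343 / (73.7 * 1.51145)
k = 0.0343 / 111.394
k = 0.000308 cm/s


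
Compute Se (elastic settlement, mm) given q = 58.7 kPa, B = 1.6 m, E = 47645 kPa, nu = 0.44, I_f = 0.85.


Using Se = q * B * (1 - nu^2) * I_f / E
1 - nu^2 = 1 - 0.44^2 = 0.8064
Se = 58.7 * 1.6 * 0.8064 * 0.85 / 47645
Se = 0.001351 m
Convert to mm: Se = 0.001351 * 1000 = 1.351 mm


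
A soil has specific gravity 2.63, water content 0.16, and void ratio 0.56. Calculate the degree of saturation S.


Using S = Gs * w / e
S = 2.63 * 0.16 / 0.56
S = 0.7514


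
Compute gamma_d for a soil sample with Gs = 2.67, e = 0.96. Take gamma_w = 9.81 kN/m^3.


Result: 13.364 kN/m^3

Derivation:
Using gamma_d = Gs * gamma_w / (1 + e)
gamma_d = 2.67 * 9.81 / (1 + 0.96)
gamma_d = 2.67 * 9.81 / 1.96
gamma_d = 13.364 kN/m^3


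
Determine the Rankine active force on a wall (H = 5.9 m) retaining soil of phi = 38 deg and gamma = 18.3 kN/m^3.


Compute active earth pressure coefficient:
Ka = tan^2(45 - phi/2) = tan^2(26.0) = 0.237883
Compute active force:
Pa = 0.5 * Ka * gamma * H^2
Pa = 0.5 * 0.237883 * 18.3 * 5.9^2
Pa = 75.77 kN/m


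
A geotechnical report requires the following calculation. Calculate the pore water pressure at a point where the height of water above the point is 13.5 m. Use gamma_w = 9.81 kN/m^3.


Using u = gamma_w * h_w
u = 9.81 * 13.5
u = 132.44 kPa


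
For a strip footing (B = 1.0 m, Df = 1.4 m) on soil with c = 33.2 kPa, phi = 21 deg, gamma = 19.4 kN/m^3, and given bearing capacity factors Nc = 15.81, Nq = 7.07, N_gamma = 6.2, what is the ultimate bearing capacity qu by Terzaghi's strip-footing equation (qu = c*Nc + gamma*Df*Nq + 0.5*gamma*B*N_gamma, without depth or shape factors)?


Result: 777.05 kPa

Derivation:
Compute qu = c*Nc + gamma*Df*Nq + 0.5*gamma*B*N_gamma
Term 1: 33.2 * 15.81 = 524.892
Term 2: 19.4 * 1.4 * 7.07 = 192.0212
Term 3: 0.5 * 19.4 * 1.0 * 6.2 = 60.14
qu = 524.892 + 192.0212 + 60.14
qu = 777.05 kPa


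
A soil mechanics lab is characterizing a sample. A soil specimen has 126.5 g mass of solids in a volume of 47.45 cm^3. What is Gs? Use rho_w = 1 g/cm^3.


Using Gs = m_s / (V_s * rho_w)
Since rho_w = 1 g/cm^3:
Gs = 126.5 / 47.45
Gs = 2.666


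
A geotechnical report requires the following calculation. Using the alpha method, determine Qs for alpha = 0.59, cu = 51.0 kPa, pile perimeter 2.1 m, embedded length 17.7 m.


Result: 1118.45 kN

Derivation:
Using Qs = alpha * cu * perimeter * L
Qs = 0.59 * 51.0 * 2.1 * 17.7
Qs = 1118.45 kN


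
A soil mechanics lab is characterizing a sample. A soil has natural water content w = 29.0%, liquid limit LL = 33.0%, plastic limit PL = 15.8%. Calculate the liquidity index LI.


Result: 0.767

Derivation:
First compute the plasticity index:
PI = LL - PL = 33.0 - 15.8 = 17.2
Then compute the liquidity index:
LI = (w - PL) / PI
LI = (29.0 - 15.8) / 17.2
LI = 0.767


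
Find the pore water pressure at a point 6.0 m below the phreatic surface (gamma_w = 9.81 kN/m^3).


Result: 58.86 kPa

Derivation:
Using u = gamma_w * h_w
u = 9.81 * 6.0
u = 58.86 kPa


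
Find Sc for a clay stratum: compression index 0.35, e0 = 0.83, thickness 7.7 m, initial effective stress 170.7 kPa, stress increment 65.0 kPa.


Using Sc = Cc * H / (1 + e0) * log10((sigma0 + delta_sigma) / sigma0)
Stress ratio = (170.7 + 65.0) / 170.7 = 1.38079
log10(1.38079) = 0.140126
Cc * H / (1 + e0) = 0.35 * 7.7 / (1 + 0.83) = 1.47268
Sc = 1.47268 * 0.140126
Sc = 0.2064 m


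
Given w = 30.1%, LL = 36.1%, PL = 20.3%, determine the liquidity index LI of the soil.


First compute the plasticity index:
PI = LL - PL = 36.1 - 20.3 = 15.8
Then compute the liquidity index:
LI = (w - PL) / PI
LI = (30.1 - 20.3) / 15.8
LI = 0.62


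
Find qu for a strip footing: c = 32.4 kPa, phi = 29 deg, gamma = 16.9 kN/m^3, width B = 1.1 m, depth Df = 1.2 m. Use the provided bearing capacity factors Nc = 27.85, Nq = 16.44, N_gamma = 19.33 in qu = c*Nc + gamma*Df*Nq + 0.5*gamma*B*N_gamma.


Compute qu = c*Nc + gamma*Df*Nq + 0.5*gamma*B*N_gamma
Term 1: 32.4 * 27.85 = 902.34
Term 2: 16.9 * 1.2 * 16.44 = 333.4032
Term 3: 0.5 * 16.9 * 1.1 * 19.33 = 179.67235
qu = 902.34 + 333.4032 + 179.67235
qu = 1415.42 kPa
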